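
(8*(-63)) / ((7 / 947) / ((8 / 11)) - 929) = 424256 / 782003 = 0.54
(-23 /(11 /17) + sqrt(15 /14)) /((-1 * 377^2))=391 /1563419 - sqrt(210) /1989806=0.00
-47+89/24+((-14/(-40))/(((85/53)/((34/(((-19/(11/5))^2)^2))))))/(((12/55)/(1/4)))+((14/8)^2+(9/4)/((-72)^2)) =-40.23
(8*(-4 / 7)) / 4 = -8 / 7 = -1.14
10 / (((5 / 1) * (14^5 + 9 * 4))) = 1 / 268930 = 0.00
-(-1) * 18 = 18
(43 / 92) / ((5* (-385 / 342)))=-7353 / 88550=-0.08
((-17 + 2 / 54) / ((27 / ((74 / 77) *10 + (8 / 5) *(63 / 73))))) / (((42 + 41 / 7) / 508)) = -71871770912 / 980523225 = -73.30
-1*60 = -60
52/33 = 1.58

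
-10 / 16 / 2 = -5 / 16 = -0.31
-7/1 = -7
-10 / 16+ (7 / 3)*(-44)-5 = -2599 / 24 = -108.29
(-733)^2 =537289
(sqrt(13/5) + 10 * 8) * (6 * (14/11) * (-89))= -598080/11 - 7476 * sqrt(65)/55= -55466.79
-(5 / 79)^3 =-125 / 493039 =-0.00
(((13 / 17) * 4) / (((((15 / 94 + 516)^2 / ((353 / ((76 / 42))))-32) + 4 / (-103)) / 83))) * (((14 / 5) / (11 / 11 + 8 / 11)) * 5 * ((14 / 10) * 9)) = 15694848693219696 / 807299670963595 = 19.44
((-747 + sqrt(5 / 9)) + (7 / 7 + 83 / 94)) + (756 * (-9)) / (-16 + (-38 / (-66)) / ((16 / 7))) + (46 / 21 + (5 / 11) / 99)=-1852229681171 / 5958213030 + sqrt(5) / 3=-310.12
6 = 6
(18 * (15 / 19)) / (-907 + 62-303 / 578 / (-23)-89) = -3589380 / 235909567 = -0.02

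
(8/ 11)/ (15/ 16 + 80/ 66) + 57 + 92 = 169499/ 1135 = 149.34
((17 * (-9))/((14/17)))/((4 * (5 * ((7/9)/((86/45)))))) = -111843/4900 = -22.83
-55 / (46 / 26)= -715 / 23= -31.09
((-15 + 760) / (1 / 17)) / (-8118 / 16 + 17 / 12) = -303960 / 12143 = -25.03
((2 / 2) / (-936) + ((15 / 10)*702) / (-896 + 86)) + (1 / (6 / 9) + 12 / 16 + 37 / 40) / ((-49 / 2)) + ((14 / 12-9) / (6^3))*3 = -2118169 / 1375920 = -1.54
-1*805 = -805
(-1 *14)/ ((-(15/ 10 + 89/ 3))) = 84/ 187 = 0.45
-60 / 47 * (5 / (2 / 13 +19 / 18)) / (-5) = 14040 / 13301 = 1.06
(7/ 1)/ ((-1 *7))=-1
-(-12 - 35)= 47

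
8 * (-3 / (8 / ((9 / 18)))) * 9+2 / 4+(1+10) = -2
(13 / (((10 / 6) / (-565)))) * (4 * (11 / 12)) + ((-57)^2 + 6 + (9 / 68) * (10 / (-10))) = -877481 / 68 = -12904.13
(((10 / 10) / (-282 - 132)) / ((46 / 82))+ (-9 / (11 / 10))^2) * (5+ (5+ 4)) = 539862673 / 576081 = 937.13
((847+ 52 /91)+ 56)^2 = 816441.33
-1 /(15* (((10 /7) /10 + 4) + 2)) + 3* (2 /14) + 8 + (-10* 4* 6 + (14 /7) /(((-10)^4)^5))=-10455939999999999999999097 /45150000000000000000000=-231.58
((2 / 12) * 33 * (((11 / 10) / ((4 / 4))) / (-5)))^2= 14641 / 10000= 1.46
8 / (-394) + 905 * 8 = 1426276 / 197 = 7239.98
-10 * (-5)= 50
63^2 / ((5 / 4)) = 15876 / 5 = 3175.20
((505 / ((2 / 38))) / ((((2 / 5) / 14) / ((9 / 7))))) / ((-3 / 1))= -143925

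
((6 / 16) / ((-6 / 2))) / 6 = -1 / 48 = -0.02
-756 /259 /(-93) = 36 /1147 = 0.03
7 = 7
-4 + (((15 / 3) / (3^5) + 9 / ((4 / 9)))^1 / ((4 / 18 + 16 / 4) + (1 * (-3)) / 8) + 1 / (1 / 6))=54364 / 7479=7.27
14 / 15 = 0.93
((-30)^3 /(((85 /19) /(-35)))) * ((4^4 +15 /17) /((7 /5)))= 11201355000 /289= 38759013.84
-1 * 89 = -89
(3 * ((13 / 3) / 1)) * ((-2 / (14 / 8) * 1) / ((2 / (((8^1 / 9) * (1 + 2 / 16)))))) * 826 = -6136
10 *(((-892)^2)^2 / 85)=1266162401792 / 17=74480141281.88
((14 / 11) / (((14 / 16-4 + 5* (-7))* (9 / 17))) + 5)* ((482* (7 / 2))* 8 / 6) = 1005931108 / 90585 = 11104.83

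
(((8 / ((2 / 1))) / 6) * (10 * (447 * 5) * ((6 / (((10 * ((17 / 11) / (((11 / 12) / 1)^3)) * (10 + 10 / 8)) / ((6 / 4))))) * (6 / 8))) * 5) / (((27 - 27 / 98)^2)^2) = 62879826323545 / 14396715424919826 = 0.00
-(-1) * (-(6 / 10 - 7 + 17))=-53 / 5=-10.60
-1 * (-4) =4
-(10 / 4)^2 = -25 / 4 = -6.25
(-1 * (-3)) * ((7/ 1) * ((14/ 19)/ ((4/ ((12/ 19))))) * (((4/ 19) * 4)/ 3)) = 4704/ 6859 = 0.69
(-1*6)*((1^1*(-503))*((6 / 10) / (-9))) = -1006 / 5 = -201.20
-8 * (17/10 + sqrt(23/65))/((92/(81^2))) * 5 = -111537/23-13122 * sqrt(1495)/299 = -6546.31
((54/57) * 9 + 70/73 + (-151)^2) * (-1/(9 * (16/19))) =-31638143/10512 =-3009.72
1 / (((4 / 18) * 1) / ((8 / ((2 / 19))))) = 342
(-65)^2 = 4225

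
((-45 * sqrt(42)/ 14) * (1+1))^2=1735.71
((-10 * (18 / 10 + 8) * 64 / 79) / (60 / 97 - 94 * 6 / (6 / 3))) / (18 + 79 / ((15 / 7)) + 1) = 760480 / 150576449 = 0.01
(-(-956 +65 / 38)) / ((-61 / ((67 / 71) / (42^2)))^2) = 162784607 / 2217977446271328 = 0.00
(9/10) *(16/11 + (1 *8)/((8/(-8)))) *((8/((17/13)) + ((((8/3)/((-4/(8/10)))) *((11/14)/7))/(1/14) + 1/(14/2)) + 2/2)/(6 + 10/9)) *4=-696438/32725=-21.28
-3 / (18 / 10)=-5 / 3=-1.67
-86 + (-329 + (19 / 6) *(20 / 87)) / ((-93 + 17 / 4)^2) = -2830128014 / 32892525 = -86.04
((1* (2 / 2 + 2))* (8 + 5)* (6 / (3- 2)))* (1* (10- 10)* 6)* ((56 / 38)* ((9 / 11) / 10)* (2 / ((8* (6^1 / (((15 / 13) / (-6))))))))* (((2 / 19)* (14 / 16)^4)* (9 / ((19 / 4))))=0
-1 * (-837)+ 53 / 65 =54458 / 65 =837.82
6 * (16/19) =96/19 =5.05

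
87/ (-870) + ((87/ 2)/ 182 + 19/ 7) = 5193/ 1820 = 2.85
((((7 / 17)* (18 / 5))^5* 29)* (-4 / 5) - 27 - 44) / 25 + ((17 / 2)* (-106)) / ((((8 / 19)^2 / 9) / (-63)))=102286487267761399451 / 35496425000000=2881599.69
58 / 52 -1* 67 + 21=-1167 / 26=-44.88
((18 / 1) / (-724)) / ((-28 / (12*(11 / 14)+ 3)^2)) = 68121 / 496664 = 0.14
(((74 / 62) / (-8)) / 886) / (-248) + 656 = 35747108901 / 54492544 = 656.00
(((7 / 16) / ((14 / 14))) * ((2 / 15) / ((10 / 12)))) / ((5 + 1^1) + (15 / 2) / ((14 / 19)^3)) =9604 / 3395325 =0.00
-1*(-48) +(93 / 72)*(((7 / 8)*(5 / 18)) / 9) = 1494077 / 31104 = 48.03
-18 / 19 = -0.95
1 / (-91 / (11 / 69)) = -11 / 6279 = -0.00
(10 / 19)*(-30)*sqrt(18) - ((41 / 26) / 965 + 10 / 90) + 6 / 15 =12973 / 45162 - 900*sqrt(2) / 19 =-66.70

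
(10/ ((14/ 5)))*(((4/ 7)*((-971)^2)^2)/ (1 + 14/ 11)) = 39113762656364/ 49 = 798240054211.51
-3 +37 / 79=-200 / 79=-2.53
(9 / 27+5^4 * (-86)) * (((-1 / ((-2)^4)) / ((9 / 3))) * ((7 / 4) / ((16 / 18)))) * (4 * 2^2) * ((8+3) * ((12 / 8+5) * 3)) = 484230747 / 64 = 7566105.42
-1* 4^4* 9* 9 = -20736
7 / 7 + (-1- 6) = -6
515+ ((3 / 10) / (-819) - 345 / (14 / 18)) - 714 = -250603 / 390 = -642.57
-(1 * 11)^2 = -121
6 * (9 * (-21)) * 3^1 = -3402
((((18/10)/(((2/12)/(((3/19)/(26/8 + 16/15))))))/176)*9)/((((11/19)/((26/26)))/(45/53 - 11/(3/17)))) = -3563352/1660967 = -2.15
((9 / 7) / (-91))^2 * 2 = 0.00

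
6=6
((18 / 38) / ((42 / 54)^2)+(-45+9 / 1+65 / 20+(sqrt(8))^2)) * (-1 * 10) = 446265 / 1862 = 239.67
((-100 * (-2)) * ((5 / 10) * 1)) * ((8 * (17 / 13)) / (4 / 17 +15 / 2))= 462400 / 3419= 135.24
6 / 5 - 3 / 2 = -3 / 10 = -0.30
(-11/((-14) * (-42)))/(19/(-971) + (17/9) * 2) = -32043/6437228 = -0.00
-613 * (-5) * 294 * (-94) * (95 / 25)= -321876492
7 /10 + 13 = 137 /10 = 13.70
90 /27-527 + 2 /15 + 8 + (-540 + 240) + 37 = -11678 /15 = -778.53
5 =5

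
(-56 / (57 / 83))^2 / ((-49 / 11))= -1492.72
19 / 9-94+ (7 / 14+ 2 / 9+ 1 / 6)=-91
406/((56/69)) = 2001/4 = 500.25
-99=-99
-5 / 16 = -0.31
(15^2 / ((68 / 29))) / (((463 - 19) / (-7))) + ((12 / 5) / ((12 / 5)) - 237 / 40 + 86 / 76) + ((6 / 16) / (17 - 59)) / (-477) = -4234829579 / 798087780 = -5.31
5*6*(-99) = -2970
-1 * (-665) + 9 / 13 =8654 / 13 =665.69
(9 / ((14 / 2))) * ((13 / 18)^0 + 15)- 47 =-185 / 7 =-26.43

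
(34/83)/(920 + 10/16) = 272/611295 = 0.00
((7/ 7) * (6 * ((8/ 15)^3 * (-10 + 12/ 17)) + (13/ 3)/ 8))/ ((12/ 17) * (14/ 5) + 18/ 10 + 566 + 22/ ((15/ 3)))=-1211461/ 87849000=-0.01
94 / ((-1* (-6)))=47 / 3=15.67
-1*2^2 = -4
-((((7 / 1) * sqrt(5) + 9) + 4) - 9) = -7 * sqrt(5) - 4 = -19.65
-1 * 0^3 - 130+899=769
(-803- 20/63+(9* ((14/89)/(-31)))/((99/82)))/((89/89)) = -1536004865/1911987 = -803.36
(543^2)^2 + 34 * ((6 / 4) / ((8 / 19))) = 695487463377 / 8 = 86935932922.12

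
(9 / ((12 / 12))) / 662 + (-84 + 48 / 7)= -357417 / 4634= -77.13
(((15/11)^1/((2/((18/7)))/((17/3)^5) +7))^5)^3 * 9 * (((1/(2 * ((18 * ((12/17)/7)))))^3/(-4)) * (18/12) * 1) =-567096837026962263434116161416809568414484314275578016759950041733025991668399212920003111219546378997802734375/364174617585372341799912529993999781593297335858053914317747165328694521947386143077725076555182513825384265239300912709632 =-0.00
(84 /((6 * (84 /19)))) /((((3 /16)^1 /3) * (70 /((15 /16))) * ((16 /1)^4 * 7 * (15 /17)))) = 323 /192675840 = 0.00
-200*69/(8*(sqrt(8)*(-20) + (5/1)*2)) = 345/62 + 690*sqrt(2)/31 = 37.04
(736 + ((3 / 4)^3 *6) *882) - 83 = 46169 / 16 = 2885.56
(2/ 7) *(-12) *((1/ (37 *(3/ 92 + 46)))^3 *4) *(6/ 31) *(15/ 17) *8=-10764582912/ 2838599141544672275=-0.00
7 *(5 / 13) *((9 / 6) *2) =8.08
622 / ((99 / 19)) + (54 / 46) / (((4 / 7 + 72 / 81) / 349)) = 83778139 / 209484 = 399.93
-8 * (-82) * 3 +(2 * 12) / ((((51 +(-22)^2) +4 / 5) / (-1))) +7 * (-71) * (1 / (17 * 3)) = 89182763 / 45543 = 1958.21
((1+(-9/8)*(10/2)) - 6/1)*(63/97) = -5355/776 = -6.90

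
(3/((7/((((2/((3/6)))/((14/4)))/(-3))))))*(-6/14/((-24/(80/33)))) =-0.01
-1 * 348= -348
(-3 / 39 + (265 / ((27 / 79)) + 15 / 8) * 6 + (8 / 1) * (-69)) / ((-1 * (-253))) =1924133 / 118404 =16.25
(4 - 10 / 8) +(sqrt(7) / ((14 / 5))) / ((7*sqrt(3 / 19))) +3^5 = 5*sqrt(399) / 294 +983 / 4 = 246.09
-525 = -525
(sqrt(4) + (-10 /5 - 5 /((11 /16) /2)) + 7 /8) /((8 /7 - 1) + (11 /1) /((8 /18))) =-8421 /15334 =-0.55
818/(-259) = -818/259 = -3.16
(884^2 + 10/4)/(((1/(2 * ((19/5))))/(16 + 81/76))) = 2027103349/20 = 101355167.45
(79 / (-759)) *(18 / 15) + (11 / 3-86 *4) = -1292039 / 3795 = -340.46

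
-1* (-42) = 42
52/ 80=13/ 20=0.65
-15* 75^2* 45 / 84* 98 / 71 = -8859375 / 142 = -62389.96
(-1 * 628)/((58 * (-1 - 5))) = 157/87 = 1.80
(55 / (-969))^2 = 3025 / 938961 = 0.00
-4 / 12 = -1 / 3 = -0.33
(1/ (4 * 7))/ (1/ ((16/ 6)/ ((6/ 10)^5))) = 6250/ 5103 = 1.22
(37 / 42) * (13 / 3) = 481 / 126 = 3.82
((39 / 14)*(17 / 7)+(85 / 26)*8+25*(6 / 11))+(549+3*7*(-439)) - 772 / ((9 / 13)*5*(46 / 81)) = -14530529633 / 1611610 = -9016.16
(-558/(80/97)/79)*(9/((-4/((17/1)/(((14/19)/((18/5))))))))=708049269/442400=1600.47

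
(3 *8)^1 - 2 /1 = 22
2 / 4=1 / 2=0.50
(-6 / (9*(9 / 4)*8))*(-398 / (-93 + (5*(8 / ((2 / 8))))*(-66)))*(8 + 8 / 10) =-17512 / 1438155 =-0.01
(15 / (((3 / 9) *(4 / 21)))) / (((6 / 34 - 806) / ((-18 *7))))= 144585 / 3914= 36.94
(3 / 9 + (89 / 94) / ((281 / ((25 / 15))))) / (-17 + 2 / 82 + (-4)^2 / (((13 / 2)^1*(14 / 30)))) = -33403643 / 1153129584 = -0.03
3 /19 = 0.16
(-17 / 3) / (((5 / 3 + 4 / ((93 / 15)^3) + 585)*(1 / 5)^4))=-63305875 / 10486732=-6.04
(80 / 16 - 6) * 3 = -3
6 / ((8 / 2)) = 3 / 2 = 1.50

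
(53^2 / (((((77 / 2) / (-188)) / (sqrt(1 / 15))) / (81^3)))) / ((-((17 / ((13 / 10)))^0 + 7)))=23387478381 *sqrt(15) / 385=235270946.18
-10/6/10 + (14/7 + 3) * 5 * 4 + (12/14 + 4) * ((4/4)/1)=104.69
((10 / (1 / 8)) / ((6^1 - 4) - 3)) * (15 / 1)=-1200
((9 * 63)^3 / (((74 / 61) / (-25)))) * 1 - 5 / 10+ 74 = -138991747818 / 37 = -3756533724.81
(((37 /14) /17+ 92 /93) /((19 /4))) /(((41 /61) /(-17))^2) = 3205485218 /20792289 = 154.17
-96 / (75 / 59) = -1888 / 25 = -75.52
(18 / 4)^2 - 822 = -3207 / 4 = -801.75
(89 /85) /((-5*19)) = -89 /8075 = -0.01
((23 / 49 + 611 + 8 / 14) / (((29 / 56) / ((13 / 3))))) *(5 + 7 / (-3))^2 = 199613440 / 5481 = 36419.16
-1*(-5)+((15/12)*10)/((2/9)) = 245/4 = 61.25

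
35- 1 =34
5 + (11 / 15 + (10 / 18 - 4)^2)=7127 / 405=17.60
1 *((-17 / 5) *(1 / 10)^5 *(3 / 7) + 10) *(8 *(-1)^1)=-34999949 / 437500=-80.00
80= 80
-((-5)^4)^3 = -244140625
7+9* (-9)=-74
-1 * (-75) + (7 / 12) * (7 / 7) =907 / 12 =75.58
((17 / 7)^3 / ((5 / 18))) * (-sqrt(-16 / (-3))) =-117912 * sqrt(3) / 1715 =-119.08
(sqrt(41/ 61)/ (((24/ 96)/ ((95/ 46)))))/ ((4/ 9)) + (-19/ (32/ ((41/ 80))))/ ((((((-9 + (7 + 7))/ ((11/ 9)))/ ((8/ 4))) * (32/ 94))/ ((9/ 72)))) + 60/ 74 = 206282509/ 272793600 + 855 * sqrt(2501)/ 2806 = 15.99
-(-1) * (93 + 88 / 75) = 7063 / 75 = 94.17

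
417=417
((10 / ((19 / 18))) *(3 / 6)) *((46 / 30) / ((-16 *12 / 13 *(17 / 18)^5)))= -17655651 / 26977283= -0.65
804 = 804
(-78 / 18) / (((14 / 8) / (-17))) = 884 / 21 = 42.10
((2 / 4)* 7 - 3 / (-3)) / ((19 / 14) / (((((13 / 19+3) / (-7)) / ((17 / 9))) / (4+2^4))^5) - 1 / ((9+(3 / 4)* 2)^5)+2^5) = -8931928887 / 5132256407687270944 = -0.00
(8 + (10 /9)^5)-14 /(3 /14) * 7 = -26432684 /59049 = -447.64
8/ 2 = 4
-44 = -44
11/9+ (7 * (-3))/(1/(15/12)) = -901/36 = -25.03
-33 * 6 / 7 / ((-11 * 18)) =1 / 7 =0.14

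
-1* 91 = -91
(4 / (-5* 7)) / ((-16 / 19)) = 19 / 140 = 0.14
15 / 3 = 5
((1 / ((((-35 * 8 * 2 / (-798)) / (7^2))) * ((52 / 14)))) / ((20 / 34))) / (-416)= -332367 / 4326400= -0.08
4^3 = 64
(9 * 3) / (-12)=-9 / 4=-2.25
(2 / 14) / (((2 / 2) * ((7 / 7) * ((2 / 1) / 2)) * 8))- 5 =-279 / 56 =-4.98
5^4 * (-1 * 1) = -625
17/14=1.21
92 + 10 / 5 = 94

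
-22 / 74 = -11 / 37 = -0.30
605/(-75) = -121/15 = -8.07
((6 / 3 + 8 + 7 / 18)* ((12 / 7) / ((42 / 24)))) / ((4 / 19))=7106 / 147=48.34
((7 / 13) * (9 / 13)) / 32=63 / 5408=0.01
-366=-366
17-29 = -12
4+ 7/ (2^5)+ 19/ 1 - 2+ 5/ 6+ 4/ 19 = 40607/ 1824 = 22.26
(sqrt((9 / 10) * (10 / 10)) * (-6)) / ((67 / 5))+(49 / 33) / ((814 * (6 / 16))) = 196 / 40293 - 9 * sqrt(10) / 67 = -0.42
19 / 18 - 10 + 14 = 91 / 18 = 5.06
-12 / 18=-2 / 3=-0.67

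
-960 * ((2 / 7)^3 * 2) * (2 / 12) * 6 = -15360 / 343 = -44.78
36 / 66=6 / 11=0.55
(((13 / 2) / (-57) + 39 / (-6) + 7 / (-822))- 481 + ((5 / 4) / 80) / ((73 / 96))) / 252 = -13236235 / 6840684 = -1.93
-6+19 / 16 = -77 / 16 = -4.81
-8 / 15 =-0.53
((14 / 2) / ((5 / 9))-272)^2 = 1682209 / 25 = 67288.36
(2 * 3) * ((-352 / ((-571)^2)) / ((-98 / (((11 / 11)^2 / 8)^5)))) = 33 / 16359433216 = 0.00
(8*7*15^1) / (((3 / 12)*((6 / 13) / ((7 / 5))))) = 10192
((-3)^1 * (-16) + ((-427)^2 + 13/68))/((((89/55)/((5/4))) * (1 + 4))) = 682090695/24208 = 28176.25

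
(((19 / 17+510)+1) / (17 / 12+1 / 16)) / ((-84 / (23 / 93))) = -266984 / 261919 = -1.02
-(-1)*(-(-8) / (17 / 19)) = 152 / 17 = 8.94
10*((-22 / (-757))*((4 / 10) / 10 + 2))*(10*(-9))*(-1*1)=53.36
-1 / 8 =-0.12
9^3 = 729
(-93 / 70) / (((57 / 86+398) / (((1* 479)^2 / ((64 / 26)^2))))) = -155063340471 / 1228774400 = -126.19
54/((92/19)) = 513/46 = 11.15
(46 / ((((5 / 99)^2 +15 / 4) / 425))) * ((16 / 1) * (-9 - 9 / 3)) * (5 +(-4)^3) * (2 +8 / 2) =10418654315520 / 29423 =354098980.92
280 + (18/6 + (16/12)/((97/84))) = 27563/97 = 284.15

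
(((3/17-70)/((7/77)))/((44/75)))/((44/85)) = -445125/176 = -2529.12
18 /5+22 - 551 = -2627 /5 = -525.40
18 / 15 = 6 / 5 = 1.20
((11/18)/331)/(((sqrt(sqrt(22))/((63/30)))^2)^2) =21609/13240000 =0.00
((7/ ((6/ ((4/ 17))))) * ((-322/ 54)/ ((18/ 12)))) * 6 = -9016/ 1377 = -6.55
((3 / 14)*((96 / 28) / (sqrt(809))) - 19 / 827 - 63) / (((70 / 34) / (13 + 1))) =-354416 / 827 + 1224*sqrt(809) / 198205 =-428.38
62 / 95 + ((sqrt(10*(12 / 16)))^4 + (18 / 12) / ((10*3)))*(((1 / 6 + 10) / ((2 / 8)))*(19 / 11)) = 12399869 / 3135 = 3955.30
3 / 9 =1 / 3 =0.33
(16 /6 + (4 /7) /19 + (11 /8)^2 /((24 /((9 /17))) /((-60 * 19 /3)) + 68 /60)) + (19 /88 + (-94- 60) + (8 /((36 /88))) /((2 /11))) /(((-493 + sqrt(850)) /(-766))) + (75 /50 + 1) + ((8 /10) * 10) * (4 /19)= -11565754294081 /182614170816- 70113895 * sqrt(34) /95910804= -67.60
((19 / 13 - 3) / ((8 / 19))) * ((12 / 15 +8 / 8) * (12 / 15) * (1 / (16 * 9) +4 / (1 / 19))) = -41591 / 104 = -399.91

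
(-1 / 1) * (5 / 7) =-5 / 7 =-0.71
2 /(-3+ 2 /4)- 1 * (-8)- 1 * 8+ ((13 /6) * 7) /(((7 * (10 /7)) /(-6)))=-99 /10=-9.90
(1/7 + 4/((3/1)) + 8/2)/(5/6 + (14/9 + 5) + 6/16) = 0.71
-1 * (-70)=70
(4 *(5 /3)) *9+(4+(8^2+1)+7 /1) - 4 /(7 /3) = 940 /7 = 134.29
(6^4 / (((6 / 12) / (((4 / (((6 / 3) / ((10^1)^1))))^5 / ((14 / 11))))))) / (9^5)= 110366.45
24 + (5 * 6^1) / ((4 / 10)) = 99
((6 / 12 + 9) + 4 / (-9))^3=4330747 / 5832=742.58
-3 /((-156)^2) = -1 /8112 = -0.00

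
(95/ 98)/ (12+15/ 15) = 95/ 1274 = 0.07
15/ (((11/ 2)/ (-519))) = -15570/ 11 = -1415.45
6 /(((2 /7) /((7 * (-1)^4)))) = 147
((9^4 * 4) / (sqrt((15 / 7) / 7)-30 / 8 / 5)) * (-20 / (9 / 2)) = 4354560 * sqrt(15) / 67+22861440 / 67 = 592934.01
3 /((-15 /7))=-7 /5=-1.40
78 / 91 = 6 / 7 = 0.86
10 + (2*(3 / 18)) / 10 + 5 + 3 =541 / 30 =18.03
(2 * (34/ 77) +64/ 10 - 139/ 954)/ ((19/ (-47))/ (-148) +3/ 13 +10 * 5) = 118528546214/ 834210167175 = 0.14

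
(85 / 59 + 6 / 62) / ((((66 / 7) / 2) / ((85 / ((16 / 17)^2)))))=31.29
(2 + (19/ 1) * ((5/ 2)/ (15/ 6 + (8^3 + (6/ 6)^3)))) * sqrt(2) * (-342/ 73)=-737694 * sqrt(2)/ 75263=-13.86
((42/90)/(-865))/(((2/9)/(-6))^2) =-1701/4325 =-0.39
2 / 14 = 1 / 7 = 0.14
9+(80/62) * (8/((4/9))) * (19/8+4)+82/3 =17149/93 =184.40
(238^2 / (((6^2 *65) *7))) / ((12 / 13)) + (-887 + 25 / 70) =-882.90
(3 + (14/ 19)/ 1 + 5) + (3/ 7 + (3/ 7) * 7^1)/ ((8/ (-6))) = 820/ 133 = 6.17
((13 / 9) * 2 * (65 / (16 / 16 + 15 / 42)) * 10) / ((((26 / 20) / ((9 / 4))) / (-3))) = -136500 / 19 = -7184.21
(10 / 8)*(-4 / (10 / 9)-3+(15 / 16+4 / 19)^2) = -2440723 / 369664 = -6.60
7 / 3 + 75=232 / 3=77.33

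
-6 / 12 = -1 / 2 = -0.50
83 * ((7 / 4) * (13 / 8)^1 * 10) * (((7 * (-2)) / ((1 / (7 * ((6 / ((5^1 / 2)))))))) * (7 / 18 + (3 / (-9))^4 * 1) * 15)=-120281525 / 36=-3341153.47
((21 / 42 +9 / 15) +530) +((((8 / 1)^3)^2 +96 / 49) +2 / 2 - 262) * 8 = 1026849279 / 490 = 2095610.77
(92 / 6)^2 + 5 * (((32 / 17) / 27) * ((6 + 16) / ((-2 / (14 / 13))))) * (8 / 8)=230.98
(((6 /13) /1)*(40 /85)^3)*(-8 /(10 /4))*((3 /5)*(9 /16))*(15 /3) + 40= 12690856 /319345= 39.74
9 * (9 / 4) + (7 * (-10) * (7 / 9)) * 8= -14951 / 36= -415.31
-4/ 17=-0.24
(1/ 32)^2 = 1/ 1024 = 0.00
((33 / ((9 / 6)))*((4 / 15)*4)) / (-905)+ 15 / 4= 202217 / 54300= 3.72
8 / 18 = 0.44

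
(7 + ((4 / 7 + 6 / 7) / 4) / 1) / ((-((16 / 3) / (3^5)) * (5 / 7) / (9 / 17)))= -675783 / 2720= -248.45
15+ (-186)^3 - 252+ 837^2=-5734524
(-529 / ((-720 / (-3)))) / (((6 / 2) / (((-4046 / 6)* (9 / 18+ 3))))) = 7491169 / 4320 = 1734.07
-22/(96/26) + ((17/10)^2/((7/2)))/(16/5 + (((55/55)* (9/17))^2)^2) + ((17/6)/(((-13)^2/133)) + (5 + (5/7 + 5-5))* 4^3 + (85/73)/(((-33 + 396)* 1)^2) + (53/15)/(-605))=1128718254926506998137/3116011317821602200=362.23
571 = 571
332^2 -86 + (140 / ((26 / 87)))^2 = 55701422 / 169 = 329594.21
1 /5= 0.20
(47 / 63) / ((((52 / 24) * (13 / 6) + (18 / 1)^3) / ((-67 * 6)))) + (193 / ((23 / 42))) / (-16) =-5975248875 / 270635848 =-22.08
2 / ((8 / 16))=4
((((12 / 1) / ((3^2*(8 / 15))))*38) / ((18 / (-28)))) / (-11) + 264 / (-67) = 9.49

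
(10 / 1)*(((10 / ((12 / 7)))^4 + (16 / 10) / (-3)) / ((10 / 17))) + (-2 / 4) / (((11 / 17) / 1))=19674.28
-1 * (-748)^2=-559504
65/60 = 13/12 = 1.08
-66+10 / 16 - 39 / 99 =-17363 / 264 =-65.77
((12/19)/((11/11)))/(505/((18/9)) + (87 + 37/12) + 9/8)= 288/156731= 0.00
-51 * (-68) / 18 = 578 / 3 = 192.67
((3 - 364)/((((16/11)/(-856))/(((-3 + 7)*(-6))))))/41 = -5098764/41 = -124360.10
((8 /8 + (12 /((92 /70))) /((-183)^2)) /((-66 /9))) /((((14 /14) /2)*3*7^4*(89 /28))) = -1027276 /86215543953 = -0.00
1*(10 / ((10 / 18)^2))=162 / 5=32.40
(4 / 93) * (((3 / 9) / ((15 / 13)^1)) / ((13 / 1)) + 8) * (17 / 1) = 24548 / 4185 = 5.87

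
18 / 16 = 9 / 8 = 1.12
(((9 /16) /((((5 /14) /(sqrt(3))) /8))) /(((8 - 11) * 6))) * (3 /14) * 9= -27 * sqrt(3) /20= -2.34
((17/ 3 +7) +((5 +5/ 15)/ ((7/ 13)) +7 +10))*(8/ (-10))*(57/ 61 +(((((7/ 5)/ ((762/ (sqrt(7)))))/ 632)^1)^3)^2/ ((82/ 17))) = -252360163943011539576373967201486036845257143/ 8531080974386117502621420292215275520000000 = -29.58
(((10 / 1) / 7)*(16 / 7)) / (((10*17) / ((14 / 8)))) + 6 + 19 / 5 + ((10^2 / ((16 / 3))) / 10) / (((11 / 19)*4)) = 2229127 / 209440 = 10.64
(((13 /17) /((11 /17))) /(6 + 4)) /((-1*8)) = -13 /880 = -0.01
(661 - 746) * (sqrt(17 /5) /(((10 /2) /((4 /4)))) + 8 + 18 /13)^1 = -10370 /13 - 17 * sqrt(85) /5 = -829.04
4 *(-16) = -64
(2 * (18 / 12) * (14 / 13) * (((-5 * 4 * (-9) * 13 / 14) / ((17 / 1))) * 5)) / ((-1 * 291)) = -900 / 1649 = -0.55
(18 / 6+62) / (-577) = -65 / 577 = -0.11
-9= -9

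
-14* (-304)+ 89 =4345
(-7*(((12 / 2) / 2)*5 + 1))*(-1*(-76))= -8512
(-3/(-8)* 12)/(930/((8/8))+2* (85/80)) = 36/7457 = 0.00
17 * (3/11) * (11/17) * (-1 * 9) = -27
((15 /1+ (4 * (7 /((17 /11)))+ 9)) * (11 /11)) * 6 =4296 /17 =252.71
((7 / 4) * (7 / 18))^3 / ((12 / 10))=0.26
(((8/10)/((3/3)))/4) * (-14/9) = -0.31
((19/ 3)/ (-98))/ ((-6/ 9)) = 19/ 196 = 0.10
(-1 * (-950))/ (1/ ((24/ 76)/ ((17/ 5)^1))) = 1500/ 17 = 88.24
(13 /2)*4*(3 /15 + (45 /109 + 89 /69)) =49.47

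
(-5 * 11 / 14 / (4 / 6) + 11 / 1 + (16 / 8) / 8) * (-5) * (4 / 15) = -50 / 7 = -7.14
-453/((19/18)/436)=-3555144/19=-187112.84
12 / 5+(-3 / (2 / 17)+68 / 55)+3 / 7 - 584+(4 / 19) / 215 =-380872529 / 629090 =-605.43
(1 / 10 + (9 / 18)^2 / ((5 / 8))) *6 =3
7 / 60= 0.12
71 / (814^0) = 71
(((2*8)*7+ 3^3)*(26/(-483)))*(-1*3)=3614/161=22.45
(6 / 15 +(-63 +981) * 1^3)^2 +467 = 21098139 / 25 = 843925.56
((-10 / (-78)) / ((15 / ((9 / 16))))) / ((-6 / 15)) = -5 / 416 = -0.01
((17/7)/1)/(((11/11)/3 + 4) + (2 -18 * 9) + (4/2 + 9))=-51/3038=-0.02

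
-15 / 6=-5 / 2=-2.50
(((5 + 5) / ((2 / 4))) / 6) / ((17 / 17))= 10 / 3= 3.33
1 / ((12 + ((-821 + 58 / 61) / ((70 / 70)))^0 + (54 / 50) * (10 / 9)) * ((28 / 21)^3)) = 135 / 4544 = 0.03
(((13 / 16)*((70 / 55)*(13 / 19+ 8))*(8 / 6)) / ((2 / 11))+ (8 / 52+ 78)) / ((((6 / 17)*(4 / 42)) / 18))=152382951 / 1976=77116.88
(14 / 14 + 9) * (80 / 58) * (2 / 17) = 800 / 493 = 1.62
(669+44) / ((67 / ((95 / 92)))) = 2945 / 268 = 10.99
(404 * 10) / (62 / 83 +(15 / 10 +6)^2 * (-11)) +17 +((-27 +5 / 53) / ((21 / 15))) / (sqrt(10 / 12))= 2146729 / 205177 - 1426 * sqrt(30) / 371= -10.59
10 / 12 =5 / 6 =0.83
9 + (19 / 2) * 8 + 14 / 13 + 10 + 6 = 1327 / 13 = 102.08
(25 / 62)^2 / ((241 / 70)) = 21875 / 463202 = 0.05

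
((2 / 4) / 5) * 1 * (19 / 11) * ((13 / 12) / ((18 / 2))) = 247 / 11880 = 0.02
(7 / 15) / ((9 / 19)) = 133 / 135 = 0.99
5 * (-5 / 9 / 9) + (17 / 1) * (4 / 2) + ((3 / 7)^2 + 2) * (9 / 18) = 276109 / 7938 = 34.78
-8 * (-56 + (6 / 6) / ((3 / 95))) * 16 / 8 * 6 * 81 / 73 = 2592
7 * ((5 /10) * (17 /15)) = 3.97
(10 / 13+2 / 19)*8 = 1728 / 247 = 7.00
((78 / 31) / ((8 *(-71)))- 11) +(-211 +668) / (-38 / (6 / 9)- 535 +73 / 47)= -2877701249 / 244319804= -11.78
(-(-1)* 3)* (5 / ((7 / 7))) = 15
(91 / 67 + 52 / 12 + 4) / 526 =974 / 52863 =0.02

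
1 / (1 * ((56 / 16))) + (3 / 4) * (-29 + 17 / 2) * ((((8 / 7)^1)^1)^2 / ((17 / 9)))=-8618 / 833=-10.35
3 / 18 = 0.17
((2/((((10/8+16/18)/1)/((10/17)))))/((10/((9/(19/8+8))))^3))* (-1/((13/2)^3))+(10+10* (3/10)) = 534425654643863/41109669876275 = 13.00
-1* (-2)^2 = -4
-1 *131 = -131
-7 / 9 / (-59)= 7 / 531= 0.01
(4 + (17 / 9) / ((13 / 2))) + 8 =1438 / 117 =12.29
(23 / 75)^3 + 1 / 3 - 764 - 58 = -346628458 / 421875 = -821.64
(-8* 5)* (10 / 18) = -200 / 9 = -22.22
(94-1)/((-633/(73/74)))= -0.14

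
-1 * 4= -4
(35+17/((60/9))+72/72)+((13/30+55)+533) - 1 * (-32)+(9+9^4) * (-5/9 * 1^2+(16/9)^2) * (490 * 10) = 15095058617/180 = 83861436.76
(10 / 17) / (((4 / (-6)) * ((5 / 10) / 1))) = -30 / 17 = -1.76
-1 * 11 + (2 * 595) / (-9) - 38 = -1631 / 9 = -181.22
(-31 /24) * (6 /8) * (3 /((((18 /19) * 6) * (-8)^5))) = 589 /37748736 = 0.00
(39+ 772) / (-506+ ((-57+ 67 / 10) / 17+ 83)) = -137870 / 72413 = -1.90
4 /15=0.27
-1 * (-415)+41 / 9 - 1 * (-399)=7367 / 9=818.56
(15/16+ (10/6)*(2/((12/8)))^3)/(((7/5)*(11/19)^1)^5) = 7002717484375/501141752496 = 13.97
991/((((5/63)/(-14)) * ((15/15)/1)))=-874062/5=-174812.40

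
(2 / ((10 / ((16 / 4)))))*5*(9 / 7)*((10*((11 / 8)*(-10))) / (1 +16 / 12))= -14850 / 49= -303.06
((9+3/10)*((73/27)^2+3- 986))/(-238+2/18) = 11024809/289035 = 38.14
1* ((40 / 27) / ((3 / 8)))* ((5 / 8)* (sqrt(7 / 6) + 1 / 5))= 40 / 81 + 100* sqrt(42) / 243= 3.16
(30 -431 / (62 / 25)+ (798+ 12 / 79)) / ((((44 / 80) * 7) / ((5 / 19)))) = 160253150 / 3582887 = 44.73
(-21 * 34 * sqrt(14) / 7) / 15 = -34 * sqrt(14) / 5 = -25.44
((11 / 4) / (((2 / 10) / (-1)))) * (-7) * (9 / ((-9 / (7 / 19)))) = -2695 / 76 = -35.46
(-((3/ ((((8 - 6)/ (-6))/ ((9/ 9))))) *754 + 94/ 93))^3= 251244368962288064/ 804357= 312354301587.84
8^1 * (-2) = -16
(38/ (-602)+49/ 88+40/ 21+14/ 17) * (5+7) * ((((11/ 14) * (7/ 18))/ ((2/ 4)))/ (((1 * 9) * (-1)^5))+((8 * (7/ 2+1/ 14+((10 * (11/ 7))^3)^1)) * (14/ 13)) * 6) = 6936867479734523/ 893612412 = 7762725.08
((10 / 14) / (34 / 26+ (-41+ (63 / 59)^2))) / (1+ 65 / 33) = -2488915 / 398931638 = -0.01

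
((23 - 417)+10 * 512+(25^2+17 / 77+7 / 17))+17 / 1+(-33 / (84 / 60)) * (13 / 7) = 5324.86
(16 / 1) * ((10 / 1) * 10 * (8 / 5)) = 2560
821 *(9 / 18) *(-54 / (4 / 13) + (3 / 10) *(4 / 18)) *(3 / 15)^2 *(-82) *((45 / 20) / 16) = 531473529 / 16000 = 33217.10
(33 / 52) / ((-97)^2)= 0.00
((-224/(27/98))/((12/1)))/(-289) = 5488/23409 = 0.23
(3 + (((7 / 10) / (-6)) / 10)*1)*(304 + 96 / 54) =616792 / 675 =913.77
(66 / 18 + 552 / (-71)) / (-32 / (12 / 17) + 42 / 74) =32375 / 352799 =0.09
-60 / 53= -1.13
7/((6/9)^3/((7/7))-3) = -189/73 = -2.59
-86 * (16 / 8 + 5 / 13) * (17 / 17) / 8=-1333 / 52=-25.63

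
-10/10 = -1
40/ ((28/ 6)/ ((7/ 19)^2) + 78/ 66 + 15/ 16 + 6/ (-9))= 49280/ 44147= 1.12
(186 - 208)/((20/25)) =-55/2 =-27.50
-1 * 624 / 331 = -624 / 331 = -1.89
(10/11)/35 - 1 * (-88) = 6778/77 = 88.03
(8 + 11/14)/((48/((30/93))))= 205/3472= 0.06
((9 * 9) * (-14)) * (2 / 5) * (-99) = 224532 / 5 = 44906.40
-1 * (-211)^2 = -44521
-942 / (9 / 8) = -2512 / 3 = -837.33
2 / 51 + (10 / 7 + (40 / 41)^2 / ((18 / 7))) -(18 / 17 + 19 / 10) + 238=4264655491 / 18003510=236.88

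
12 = 12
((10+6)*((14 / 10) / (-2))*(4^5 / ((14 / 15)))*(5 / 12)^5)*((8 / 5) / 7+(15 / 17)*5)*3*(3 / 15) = -1380500 / 3213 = -429.66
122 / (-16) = -61 / 8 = -7.62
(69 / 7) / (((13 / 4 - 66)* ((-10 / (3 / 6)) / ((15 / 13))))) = 207 / 22841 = 0.01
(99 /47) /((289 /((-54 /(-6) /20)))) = 891 /271660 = 0.00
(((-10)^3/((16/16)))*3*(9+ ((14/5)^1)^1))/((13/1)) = -35400/13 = -2723.08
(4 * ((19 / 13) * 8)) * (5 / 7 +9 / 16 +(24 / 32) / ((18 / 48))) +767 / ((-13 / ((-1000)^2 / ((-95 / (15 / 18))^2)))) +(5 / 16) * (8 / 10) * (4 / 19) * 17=-1296674909 / 295659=-4385.71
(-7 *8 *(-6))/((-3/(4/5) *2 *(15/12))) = -896/25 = -35.84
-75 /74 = -1.01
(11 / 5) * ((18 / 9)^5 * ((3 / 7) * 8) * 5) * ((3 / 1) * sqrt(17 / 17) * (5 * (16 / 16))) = 126720 / 7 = 18102.86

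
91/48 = 1.90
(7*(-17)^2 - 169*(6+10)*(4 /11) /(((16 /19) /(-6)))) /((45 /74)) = 7349458 /495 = 14847.39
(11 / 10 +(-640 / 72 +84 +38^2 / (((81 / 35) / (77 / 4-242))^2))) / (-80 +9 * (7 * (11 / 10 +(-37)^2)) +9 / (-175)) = 84277509505 / 543288366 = 155.12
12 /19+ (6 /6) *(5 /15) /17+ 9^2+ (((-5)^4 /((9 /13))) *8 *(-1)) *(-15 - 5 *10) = 1364912360 /2907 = 469526.10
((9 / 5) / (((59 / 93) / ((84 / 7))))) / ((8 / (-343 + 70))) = -685503 / 590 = -1161.87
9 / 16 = 0.56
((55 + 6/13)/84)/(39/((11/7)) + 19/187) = 19261/726960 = 0.03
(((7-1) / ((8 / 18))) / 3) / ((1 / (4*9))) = 162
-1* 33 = -33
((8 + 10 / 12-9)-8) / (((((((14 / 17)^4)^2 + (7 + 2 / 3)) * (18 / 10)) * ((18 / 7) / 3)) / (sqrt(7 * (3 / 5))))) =-2392684802263 * sqrt(105) / 17805937137588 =-1.38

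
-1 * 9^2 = -81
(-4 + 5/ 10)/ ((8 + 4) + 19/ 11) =-77/ 302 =-0.25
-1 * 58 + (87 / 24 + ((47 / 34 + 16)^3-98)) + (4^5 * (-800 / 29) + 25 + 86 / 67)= -441450115173 / 19091918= -23122.36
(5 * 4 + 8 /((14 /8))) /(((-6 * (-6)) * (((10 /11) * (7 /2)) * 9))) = 473 /19845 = 0.02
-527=-527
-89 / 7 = -12.71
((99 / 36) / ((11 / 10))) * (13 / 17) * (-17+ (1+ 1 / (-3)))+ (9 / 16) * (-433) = -224227 / 816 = -274.79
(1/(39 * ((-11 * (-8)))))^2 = 1/11778624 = 0.00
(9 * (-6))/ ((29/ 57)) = -3078/ 29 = -106.14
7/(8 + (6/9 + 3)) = 3/5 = 0.60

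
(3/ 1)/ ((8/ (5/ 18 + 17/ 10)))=89/ 120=0.74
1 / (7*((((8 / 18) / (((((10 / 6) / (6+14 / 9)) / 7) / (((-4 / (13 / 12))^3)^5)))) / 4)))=-255929465070453785 / 2041548911422784856089690112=-0.00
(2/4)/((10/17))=17/20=0.85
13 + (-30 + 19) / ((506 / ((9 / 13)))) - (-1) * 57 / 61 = 507751 / 36478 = 13.92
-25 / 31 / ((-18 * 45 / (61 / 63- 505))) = -79385 / 158193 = -0.50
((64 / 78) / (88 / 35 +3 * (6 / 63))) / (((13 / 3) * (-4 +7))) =80 / 3549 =0.02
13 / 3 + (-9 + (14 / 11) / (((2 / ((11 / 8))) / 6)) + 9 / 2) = 61 / 12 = 5.08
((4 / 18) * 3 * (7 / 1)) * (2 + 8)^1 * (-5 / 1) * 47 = -32900 / 3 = -10966.67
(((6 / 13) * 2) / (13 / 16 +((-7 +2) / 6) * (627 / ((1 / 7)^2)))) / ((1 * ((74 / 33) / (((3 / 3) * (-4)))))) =12672 / 197030587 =0.00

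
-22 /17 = -1.29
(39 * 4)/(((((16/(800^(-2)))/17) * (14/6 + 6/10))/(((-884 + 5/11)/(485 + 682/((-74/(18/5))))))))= -715250367/4142705459200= -0.00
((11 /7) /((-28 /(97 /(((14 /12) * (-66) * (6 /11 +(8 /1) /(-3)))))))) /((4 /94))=-150447 /192080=-0.78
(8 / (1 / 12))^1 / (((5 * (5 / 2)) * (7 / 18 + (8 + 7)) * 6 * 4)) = 144 / 6925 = 0.02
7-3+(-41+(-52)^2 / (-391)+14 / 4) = -31605 / 782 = -40.42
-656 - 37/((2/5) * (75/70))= -2227/3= -742.33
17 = 17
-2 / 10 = -0.20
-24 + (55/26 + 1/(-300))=-85363/3900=-21.89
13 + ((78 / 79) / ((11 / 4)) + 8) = 18561 / 869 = 21.36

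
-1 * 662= -662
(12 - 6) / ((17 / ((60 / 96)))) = 15 / 68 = 0.22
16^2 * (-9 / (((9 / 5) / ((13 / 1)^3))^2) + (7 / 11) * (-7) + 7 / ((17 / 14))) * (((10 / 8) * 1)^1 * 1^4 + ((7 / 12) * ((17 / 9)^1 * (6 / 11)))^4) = -766039132038418522720 / 161668308483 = -4738338263.24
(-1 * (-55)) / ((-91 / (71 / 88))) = -355 / 728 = -0.49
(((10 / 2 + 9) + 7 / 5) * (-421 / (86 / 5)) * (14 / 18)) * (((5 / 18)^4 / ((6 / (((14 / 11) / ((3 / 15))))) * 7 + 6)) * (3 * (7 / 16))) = -709121875 / 3900068352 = -0.18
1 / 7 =0.14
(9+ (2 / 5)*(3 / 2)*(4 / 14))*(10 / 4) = 321 / 14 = 22.93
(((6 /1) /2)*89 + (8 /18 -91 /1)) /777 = 1588 /6993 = 0.23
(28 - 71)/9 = -43/9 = -4.78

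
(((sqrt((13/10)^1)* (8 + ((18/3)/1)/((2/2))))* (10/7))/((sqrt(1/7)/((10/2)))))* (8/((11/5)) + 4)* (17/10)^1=1428* sqrt(910)/11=3916.12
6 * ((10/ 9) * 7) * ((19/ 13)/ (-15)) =-532/ 117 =-4.55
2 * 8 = 16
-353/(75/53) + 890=48041/75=640.55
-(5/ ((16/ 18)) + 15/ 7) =-435/ 56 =-7.77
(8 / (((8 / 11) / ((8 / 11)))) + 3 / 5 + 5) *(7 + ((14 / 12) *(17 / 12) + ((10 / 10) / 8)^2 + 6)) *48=143633 / 15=9575.53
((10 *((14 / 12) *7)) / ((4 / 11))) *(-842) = -1134595 / 6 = -189099.17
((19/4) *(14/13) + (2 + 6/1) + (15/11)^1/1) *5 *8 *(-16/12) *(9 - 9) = 0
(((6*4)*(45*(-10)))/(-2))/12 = 450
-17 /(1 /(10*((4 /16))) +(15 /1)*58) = -5 /256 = -0.02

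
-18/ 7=-2.57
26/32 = 0.81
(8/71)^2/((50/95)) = 608/25205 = 0.02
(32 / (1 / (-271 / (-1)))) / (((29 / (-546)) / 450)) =-2130710400 / 29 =-73472772.41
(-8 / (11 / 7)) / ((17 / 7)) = -392 / 187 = -2.10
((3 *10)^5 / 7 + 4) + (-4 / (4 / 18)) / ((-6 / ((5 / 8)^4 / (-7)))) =99532912813 / 28672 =3471432.51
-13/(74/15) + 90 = 6465/74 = 87.36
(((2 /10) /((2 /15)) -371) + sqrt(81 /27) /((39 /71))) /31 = -739 /62 + 71*sqrt(3) /1209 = -11.82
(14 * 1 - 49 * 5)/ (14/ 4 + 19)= -154/ 15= -10.27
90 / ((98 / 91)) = 83.57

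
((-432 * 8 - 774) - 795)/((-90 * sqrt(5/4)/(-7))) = -469 * sqrt(5)/3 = -349.57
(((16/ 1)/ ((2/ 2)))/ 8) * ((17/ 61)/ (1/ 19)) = 646/ 61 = 10.59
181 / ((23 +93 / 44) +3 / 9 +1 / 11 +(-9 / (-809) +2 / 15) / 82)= 3962368740 / 559102061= 7.09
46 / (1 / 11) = 506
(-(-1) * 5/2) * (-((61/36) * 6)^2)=-18605/72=-258.40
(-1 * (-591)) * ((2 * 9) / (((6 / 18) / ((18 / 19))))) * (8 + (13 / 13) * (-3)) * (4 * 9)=103401360 / 19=5442176.84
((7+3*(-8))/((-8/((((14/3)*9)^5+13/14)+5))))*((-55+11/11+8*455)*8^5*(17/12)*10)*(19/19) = 462310014949467184.76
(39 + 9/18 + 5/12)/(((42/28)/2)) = 479/9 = 53.22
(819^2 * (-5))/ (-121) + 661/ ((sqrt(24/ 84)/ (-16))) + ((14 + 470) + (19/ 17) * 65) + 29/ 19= 1105094105/ 39083-5288 * sqrt(14)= 8489.69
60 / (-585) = -4 / 39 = -0.10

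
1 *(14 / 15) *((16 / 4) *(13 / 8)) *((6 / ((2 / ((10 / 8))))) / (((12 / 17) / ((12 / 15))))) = 1547 / 60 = 25.78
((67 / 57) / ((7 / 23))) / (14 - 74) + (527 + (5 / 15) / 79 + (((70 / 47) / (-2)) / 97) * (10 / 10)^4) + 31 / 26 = 59197106747657 / 112089306420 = 528.12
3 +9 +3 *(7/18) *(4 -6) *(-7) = 85/3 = 28.33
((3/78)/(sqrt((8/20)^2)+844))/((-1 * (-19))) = 5/2085668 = 0.00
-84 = -84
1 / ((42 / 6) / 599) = 599 / 7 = 85.57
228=228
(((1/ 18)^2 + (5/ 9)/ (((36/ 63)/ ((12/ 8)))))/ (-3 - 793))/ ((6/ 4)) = -947/ 773712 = -0.00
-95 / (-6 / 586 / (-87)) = -807215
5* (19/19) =5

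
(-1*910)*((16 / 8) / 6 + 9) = -25480 / 3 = -8493.33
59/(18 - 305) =-59/287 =-0.21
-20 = -20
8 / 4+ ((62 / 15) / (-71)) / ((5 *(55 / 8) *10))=2928502 / 1464375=2.00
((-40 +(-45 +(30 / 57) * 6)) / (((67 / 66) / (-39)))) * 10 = 40025700 / 1273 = 31442.03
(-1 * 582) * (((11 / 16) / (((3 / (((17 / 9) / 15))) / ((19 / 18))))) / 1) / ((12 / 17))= -5858897 / 233280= -25.12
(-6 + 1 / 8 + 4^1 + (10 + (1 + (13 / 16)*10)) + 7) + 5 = 117 / 4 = 29.25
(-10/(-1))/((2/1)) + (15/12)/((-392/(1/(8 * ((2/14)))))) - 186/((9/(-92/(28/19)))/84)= 194218747/1792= 108381.00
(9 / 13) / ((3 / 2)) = 6 / 13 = 0.46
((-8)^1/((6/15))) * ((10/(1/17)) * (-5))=17000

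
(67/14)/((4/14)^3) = 3283/16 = 205.19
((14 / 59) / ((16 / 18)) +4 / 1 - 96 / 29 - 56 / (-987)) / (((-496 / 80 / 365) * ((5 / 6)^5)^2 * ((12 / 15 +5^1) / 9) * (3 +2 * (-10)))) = 33.72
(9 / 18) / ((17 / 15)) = 15 / 34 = 0.44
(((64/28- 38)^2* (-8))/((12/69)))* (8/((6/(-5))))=57500000/147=391156.46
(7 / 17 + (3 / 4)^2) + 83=22841 / 272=83.97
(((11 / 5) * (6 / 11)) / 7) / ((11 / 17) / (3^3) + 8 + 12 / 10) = 2754 / 148183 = 0.02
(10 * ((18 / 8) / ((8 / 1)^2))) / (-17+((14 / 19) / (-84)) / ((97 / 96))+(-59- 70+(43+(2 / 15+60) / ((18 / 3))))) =-3732075 / 987114496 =-0.00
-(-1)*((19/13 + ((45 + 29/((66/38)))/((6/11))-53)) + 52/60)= 36527/585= 62.44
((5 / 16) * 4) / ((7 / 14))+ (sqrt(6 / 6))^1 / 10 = 13 / 5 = 2.60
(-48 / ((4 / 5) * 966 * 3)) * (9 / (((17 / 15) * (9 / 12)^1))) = -600 / 2737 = -0.22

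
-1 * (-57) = 57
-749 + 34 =-715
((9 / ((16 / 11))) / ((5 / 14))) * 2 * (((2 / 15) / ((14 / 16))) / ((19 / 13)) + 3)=204369 / 1900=107.56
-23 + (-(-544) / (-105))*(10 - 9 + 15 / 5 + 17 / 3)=-23021 / 315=-73.08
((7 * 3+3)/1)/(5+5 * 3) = 6/5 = 1.20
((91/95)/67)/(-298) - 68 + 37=-31.00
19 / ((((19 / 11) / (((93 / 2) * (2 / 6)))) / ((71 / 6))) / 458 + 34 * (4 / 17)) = 105342061 / 44354666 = 2.37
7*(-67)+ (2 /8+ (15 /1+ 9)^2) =429 /4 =107.25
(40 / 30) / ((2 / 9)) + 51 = 57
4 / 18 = 2 / 9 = 0.22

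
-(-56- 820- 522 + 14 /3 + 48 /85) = 355156 /255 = 1392.77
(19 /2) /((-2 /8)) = -38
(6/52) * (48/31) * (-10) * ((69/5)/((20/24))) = -29.59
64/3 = 21.33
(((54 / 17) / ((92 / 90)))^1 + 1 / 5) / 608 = 3233 / 594320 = 0.01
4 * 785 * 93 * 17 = 4964340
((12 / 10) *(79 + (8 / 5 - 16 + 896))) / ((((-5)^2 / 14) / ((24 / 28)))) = 345816 / 625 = 553.31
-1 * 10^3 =-1000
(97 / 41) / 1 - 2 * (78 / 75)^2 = 0.20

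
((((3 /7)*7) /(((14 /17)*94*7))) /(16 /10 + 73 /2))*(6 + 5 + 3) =85 /41783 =0.00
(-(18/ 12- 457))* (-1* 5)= -4555/ 2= -2277.50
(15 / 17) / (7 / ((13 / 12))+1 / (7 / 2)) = 1365 / 10438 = 0.13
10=10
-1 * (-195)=195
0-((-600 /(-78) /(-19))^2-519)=31653671 /61009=518.84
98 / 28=7 / 2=3.50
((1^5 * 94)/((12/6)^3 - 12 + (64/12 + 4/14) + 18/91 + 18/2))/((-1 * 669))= -8554/658519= -0.01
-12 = -12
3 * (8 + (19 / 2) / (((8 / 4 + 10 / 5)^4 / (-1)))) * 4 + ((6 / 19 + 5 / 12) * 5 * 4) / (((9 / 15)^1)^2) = 8946503 / 65664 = 136.25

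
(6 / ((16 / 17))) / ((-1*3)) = -17 / 8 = -2.12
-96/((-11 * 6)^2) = -8/363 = -0.02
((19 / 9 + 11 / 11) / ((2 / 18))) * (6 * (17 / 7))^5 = 44163232128 / 2401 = 18393682.69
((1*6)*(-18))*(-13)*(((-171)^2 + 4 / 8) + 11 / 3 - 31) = 41016690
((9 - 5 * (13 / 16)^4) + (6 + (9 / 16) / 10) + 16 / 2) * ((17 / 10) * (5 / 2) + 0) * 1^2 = 116297799 / 1310720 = 88.73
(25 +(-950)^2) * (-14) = -12635350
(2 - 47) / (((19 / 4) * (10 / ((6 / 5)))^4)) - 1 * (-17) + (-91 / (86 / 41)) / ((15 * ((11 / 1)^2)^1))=786568046437 / 46339218750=16.97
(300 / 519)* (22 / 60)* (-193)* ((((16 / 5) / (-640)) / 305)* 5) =2123 / 633180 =0.00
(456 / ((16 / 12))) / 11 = 342 / 11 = 31.09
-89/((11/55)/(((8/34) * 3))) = -5340/17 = -314.12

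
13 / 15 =0.87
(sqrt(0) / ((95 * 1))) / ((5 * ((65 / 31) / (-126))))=0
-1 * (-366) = 366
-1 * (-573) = 573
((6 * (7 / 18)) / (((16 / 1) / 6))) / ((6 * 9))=7 / 432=0.02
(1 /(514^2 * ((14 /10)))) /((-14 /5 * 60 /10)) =-25 /155347248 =-0.00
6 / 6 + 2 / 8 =5 / 4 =1.25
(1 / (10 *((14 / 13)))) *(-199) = -2587 / 140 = -18.48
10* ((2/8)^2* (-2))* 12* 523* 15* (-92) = 10826100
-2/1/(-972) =0.00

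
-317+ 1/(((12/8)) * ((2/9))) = -314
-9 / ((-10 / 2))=9 / 5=1.80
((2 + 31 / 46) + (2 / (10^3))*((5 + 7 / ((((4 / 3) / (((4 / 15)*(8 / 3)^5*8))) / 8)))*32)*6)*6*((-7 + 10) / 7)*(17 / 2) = 183858828043 / 1811250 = 101509.36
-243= -243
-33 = -33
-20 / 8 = -5 / 2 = -2.50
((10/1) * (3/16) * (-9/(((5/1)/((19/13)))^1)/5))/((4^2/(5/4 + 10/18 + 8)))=-0.60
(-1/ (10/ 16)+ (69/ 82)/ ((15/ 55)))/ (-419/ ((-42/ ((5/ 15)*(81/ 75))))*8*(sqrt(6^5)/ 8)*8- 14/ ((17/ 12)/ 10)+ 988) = -239634420375/ 1021207165542008+ 69688475955*sqrt(6)/ 255301791385502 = 0.00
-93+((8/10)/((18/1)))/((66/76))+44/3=-116249/1485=-78.28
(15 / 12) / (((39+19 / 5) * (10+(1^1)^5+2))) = 25 / 11128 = 0.00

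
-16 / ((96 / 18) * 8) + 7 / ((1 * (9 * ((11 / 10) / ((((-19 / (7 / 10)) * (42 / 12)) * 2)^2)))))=20215703 / 792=25524.88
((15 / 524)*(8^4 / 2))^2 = 58982400 / 17161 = 3437.00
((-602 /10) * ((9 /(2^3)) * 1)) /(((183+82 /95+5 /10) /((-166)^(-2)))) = -51471 /3861036496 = -0.00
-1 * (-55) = 55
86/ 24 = 43/ 12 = 3.58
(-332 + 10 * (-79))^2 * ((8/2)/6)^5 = 4476032/27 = 165778.96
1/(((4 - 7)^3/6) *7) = -2/63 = -0.03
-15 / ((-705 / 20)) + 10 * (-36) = -359.57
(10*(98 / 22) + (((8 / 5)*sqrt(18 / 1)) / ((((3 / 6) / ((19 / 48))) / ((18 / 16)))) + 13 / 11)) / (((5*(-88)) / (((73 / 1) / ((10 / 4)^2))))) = -36719 / 30250- 12483*sqrt(2) / 110000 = -1.37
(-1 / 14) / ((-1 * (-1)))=-0.07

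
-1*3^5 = -243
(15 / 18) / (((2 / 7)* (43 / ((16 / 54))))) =70 / 3483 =0.02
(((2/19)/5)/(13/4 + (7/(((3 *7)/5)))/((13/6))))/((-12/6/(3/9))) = -52/59565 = -0.00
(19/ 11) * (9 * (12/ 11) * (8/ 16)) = 8.48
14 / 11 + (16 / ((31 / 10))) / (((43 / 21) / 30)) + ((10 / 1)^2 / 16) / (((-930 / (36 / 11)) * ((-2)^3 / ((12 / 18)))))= 9019911 / 117304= 76.89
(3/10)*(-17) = -51/10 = -5.10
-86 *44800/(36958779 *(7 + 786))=-0.00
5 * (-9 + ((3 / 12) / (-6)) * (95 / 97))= -105235 / 2328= -45.20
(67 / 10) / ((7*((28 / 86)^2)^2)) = 229059667 / 2689120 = 85.18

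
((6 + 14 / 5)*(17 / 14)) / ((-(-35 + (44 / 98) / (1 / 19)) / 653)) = 1709554 / 6485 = 263.62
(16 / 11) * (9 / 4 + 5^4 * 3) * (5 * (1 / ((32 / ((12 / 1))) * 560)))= 22527 / 2464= 9.14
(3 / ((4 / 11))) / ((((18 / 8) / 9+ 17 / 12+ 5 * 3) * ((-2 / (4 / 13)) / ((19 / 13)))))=-1881 / 16900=-0.11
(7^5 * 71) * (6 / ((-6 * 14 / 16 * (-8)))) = 170471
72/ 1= 72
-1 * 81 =-81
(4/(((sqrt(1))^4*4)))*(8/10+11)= 59/5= 11.80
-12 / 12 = -1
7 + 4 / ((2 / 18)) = 43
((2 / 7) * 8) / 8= 2 / 7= 0.29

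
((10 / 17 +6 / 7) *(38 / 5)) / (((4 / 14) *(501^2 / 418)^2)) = 570998032 / 5355127670085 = 0.00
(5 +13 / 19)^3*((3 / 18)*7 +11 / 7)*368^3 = 25061235038.50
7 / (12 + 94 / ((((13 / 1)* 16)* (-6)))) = 624 / 1063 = 0.59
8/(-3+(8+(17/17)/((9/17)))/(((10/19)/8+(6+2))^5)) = -6232106538309096/2336814290107447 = -2.67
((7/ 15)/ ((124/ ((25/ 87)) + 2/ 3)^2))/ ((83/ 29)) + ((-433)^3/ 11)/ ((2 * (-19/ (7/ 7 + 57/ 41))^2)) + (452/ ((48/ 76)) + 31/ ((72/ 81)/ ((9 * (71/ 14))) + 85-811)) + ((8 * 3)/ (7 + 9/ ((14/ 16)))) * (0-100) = -338072732736974868594952073/ 5846587154367467955612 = -57823.94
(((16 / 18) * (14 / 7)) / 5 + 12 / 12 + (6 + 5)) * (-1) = -556 / 45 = -12.36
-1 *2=-2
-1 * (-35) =35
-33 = -33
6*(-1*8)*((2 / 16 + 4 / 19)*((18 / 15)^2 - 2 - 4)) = 1836 / 25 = 73.44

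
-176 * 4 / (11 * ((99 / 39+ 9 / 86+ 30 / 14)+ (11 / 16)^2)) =-64110592 / 5267713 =-12.17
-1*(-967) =967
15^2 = 225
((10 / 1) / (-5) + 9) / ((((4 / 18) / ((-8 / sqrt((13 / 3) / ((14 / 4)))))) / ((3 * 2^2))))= -1512 * sqrt(546) / 13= -2717.72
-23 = -23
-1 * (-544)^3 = 160989184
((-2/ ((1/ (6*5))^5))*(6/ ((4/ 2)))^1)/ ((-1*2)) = 72900000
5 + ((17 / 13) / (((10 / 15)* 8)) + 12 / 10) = 6703 / 1040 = 6.45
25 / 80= 0.31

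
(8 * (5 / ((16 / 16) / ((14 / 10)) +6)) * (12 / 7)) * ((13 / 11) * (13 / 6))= 26.15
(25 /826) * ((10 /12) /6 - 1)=-775 /29736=-0.03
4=4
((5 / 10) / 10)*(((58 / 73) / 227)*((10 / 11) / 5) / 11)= 29 / 10025455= 0.00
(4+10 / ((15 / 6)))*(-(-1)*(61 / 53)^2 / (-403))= -0.03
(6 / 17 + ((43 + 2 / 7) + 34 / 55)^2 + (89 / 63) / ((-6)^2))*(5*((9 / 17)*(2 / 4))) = 1574018627947 / 616853160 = 2551.69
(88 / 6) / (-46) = -22 / 69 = -0.32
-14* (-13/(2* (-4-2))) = -91/6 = -15.17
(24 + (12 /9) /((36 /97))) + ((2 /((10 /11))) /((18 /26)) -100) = -9346 /135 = -69.23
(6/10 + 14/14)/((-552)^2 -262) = 4/761105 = 0.00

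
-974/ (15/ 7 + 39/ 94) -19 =-672869/ 1683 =-399.80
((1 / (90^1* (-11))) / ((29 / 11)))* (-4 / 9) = 2 / 11745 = 0.00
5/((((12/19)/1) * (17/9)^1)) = 285/68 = 4.19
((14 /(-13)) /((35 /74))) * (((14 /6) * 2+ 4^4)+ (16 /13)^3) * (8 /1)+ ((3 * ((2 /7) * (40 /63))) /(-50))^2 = -73784826454016 /15429366225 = -4782.10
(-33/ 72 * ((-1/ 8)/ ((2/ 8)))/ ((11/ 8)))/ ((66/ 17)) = 17/ 396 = 0.04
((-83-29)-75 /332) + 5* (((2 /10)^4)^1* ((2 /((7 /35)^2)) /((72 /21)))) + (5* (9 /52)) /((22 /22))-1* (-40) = -4612327 /64740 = -71.24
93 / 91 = 1.02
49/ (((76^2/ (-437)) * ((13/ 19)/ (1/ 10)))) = -1127/ 2080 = -0.54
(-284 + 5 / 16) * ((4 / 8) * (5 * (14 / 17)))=-9345 / 16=-584.06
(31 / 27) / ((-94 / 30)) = -0.37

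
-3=-3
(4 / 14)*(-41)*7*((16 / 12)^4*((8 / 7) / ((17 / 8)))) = -1343488 / 9639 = -139.38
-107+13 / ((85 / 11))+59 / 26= -227737 / 2210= -103.05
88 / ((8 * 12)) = 11 / 12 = 0.92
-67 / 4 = -16.75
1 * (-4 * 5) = -20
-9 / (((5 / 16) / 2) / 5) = -288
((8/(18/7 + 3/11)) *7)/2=2156/219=9.84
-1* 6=-6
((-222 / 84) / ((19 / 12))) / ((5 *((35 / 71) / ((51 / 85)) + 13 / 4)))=-189144 / 2306885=-0.08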